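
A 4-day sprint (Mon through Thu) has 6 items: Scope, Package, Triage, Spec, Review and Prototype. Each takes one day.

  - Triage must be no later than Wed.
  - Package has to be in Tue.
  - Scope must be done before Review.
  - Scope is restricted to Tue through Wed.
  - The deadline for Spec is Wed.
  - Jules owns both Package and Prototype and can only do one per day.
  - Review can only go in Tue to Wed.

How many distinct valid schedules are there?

27

Splitting on Triage: it can be Mon (9), Tue (9), Wed (9). Listing each branch's schedules as (Scope, Package, Spec, Review, Prototype):
Triage=Mon: (Tue,Tue,Mon,Wed,Mon) (Tue,Tue,Mon,Wed,Wed) (Tue,Tue,Mon,Wed,Thu) (Tue,Tue,Tue,Wed,Mon) (Tue,Tue,Tue,Wed,Wed) (Tue,Tue,Tue,Wed,Thu) (Tue,Tue,Wed,Wed,Mon) (Tue,Tue,Wed,Wed,Wed) (Tue,Tue,Wed,Wed,Thu) — 9.
Triage=Tue: (Tue,Tue,Mon,Wed,Mon) (Tue,Tue,Mon,Wed,Wed) (Tue,Tue,Mon,Wed,Thu) (Tue,Tue,Tue,Wed,Mon) (Tue,Tue,Tue,Wed,Wed) (Tue,Tue,Tue,Wed,Thu) (Tue,Tue,Wed,Wed,Mon) (Tue,Tue,Wed,Wed,Wed) (Tue,Tue,Wed,Wed,Thu) — 9.
Triage=Wed: (Tue,Tue,Mon,Wed,Mon) (Tue,Tue,Mon,Wed,Wed) (Tue,Tue,Mon,Wed,Thu) (Tue,Tue,Tue,Wed,Mon) (Tue,Tue,Tue,Wed,Wed) (Tue,Tue,Tue,Wed,Thu) (Tue,Tue,Wed,Wed,Mon) (Tue,Tue,Wed,Wed,Wed) (Tue,Tue,Wed,Wed,Thu) — 9.
Summing: 9 + 9 + 9 = 27.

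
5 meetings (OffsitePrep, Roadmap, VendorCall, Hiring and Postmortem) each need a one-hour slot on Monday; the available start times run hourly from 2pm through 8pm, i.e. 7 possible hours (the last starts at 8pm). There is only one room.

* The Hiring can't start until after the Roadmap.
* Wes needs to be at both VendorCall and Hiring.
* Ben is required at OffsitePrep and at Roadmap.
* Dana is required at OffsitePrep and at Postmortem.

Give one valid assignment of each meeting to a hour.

Hiring -> 3pm; OffsitePrep -> 4pm; Roadmap -> 2pm; Postmortem -> 6pm; VendorCall -> 5pm

Checking: Roadmap(2pm) before Hiring(3pm); VendorCall(5pm) != Hiring(3pm); OffsitePrep(4pm) != Roadmap(2pm); OffsitePrep(4pm) != Postmortem(6pm); max 1 per hour (cap 1).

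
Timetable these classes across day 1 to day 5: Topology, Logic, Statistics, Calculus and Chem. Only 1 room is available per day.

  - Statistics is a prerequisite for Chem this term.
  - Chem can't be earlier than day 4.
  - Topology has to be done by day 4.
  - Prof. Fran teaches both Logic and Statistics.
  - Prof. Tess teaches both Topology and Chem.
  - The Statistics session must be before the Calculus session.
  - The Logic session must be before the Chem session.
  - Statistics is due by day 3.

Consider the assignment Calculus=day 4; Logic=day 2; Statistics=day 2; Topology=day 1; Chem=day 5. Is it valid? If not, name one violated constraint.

No — it violates: Prof. Fran teaches both Logic and Statistics

Statistics is due by day 3 — holds.
Topology has to be done by day 4 — holds.
Chem can't be earlier than day 4 — holds.
The Statistics session must be before the Calculus session — holds.
Only 1 room is available per day — violated.
Prof. Fran teaches both Logic and Statistics — violated.
Prof. Tess teaches both Topology and Chem — holds.
The Logic session must be before the Chem session — holds.
Statistics is a prerequisite for Chem this term — holds.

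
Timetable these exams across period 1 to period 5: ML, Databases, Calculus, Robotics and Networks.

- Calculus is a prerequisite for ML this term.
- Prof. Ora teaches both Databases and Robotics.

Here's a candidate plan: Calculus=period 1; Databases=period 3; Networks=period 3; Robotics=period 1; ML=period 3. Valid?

Yes, all constraints hold

Prof. Ora teaches both Databases and Robotics — holds.
Calculus is a prerequisite for ML this term — holds.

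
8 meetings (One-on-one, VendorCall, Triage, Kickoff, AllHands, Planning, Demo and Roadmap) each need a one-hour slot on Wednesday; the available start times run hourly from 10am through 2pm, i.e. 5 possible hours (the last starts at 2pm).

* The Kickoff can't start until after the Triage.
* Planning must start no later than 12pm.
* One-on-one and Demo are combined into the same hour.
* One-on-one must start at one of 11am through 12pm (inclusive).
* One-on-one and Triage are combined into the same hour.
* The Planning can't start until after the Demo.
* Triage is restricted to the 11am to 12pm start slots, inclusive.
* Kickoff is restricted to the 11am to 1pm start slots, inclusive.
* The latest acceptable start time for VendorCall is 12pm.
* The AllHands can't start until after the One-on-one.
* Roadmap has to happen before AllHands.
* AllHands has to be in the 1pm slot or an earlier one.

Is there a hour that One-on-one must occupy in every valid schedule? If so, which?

One-on-one is available from 11am; One-on-one's own window allows nothing later than 12pm; One-on-one must be in the same hour as Demo, which can't be after 11am, so One-on-one is at most 11am.
So One-on-one is pinned to 11am.

11am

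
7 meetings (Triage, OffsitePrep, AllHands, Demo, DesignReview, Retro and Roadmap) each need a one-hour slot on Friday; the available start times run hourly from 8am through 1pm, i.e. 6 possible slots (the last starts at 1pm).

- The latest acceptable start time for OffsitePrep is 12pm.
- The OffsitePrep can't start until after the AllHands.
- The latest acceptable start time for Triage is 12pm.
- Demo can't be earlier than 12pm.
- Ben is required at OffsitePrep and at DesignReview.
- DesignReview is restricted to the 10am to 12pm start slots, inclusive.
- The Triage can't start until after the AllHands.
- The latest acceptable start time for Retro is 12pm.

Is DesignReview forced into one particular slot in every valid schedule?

DesignReview can be 10am (e.g. OffsitePrep -> 9am, AllHands -> 8am, Roadmap -> 8am, Triage -> 9am, DesignReview -> 10am, Retro -> 8am, Demo -> 12pm) or 11am (e.g. Retro -> 8am, Triage -> 9am, AllHands -> 8am, OffsitePrep -> 9am, Roadmap -> 8am, DesignReview -> 11am, Demo -> 12pm).

No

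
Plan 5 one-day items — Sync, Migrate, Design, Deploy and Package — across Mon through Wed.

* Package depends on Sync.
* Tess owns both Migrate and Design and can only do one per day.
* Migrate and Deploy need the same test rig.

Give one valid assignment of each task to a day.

Design -> Tue; Package -> Tue; Sync -> Mon; Migrate -> Mon; Deploy -> Tue

Checking: Sync(Mon) before Package(Tue); Migrate(Mon) != Deploy(Tue); Migrate(Mon) != Design(Tue).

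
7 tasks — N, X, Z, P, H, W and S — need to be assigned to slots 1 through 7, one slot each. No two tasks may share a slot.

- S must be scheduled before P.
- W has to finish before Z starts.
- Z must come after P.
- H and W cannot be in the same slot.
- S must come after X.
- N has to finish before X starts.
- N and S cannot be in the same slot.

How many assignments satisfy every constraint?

35

Splitting on N: it can be 1 (24), 2 (9), 3 (2). Listing each branch's schedules as (X, Z, P, H, W, S):
N=1: (2,6,4,7,5,3) (2,6,5,7,3,4) (2,6,5,7,4,3) (2,7,4,5,6,3) (2,7,4,6,5,3) (2,7,5,3,6,4) (2,7,5,4,6,3) (2,7,5,6,3,4) (2,7,5,6,4,3) (2,7,6,3,4,5) (2,7,6,3,5,4) (2,7,6,4,3,5) (2,7,6,4,5,3) (2,7,6,5,3,4) (2,7,6,5,4,3) (3,6,5,7,2,4) (3,7,5,2,6,4) (3,7,5,6,2,4) (3,7,6,2,4,5) (3,7,6,2,5,4) (3,7,6,4,2,5) (3,7,6,5,2,4) (4,7,6,2,3,5) (4,7,6,3,2,5) — 24.
N=2: (3,6,5,7,1,4) (3,7,5,1,6,4) (3,7,5,6,1,4) (3,7,6,1,4,5) (3,7,6,1,5,4) (3,7,6,4,1,5) (3,7,6,5,1,4) (4,7,6,1,3,5) (4,7,6,3,1,5) — 9.
N=3: (4,7,6,1,2,5) (4,7,6,2,1,5) — 2.
Summing: 24 + 9 + 2 = 35.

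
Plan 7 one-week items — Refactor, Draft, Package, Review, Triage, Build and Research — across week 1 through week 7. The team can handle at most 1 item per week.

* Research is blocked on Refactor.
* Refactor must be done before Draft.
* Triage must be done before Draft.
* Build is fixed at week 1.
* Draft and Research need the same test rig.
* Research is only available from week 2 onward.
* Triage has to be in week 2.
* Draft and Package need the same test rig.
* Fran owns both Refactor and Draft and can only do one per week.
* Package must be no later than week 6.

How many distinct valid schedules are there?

32

Splitting on Refactor: it can be week 3 (18), week 4 (10), week 5 (4). Listing each branch's schedules as (Draft, Package, Review, Triage, Build, Research) by week number:
Refactor=week 3: (4,5,6,2,1,7) (4,5,7,2,1,6) (4,6,5,2,1,7) (4,6,7,2,1,5) (5,4,6,2,1,7) (5,4,7,2,1,6) (5,6,4,2,1,7) (5,6,7,2,1,4) (6,4,5,2,1,7) (6,4,7,2,1,5) (6,5,4,2,1,7) (6,5,7,2,1,4) (7,4,5,2,1,6) (7,4,6,2,1,5) (7,5,4,2,1,6) (7,5,6,2,1,4) (7,6,4,2,1,5) (7,6,5,2,1,4) — 18.
Refactor=week 4: (5,3,6,2,1,7) (5,3,7,2,1,6) (5,6,3,2,1,7) (6,3,5,2,1,7) (6,3,7,2,1,5) (6,5,3,2,1,7) (7,3,5,2,1,6) (7,3,6,2,1,5) (7,5,3,2,1,6) (7,6,3,2,1,5) — 10.
Refactor=week 5: (6,3,4,2,1,7) (6,4,3,2,1,7) (7,3,4,2,1,6) (7,4,3,2,1,6) — 4.
Summing: 18 + 10 + 4 = 32.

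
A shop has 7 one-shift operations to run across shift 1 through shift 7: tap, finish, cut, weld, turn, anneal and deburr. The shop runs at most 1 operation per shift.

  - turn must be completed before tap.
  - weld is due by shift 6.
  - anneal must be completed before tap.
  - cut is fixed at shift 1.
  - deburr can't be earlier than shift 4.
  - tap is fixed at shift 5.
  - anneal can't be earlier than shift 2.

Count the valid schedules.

20

Splitting on finish: it can be shift 2 (2), shift 3 (2), shift 4 (2), shift 6 (6), shift 7 (8). Listing each branch's schedules as (tap, cut, weld, turn, anneal, deburr) by shift number:
finish=shift 2: (5,1,6,3,4,7) (5,1,6,4,3,7) — 2.
finish=shift 3: (5,1,6,2,4,7) (5,1,6,4,2,7) — 2.
finish=shift 4: (5,1,6,2,3,7) (5,1,6,3,2,7) — 2.
finish=shift 6: (5,1,2,3,4,7) (5,1,2,4,3,7) (5,1,3,2,4,7) (5,1,3,4,2,7) (5,1,4,2,3,7) (5,1,4,3,2,7) — 6.
finish=shift 7: (5,1,2,3,4,6) (5,1,2,4,3,6) (5,1,3,2,4,6) (5,1,3,4,2,6) (5,1,4,2,3,6) (5,1,4,3,2,6) (5,1,6,2,3,4) (5,1,6,3,2,4) — 8.
Summing: 2 + 2 + 2 + 6 + 8 = 20.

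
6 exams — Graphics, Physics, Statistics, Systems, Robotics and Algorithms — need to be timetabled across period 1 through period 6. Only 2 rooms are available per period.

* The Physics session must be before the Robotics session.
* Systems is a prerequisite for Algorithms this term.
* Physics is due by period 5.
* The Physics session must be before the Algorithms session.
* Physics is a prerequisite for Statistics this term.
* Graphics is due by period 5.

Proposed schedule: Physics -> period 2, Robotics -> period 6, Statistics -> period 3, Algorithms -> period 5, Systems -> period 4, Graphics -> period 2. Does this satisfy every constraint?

Valid

Physics is due by period 5 — holds.
Graphics is due by period 5 — holds.
Systems is a prerequisite for Algorithms this term — holds.
Only 2 rooms are available per period — holds.
Physics is a prerequisite for Statistics this term — holds.
The Physics session must be before the Algorithms session — holds.
The Physics session must be before the Robotics session — holds.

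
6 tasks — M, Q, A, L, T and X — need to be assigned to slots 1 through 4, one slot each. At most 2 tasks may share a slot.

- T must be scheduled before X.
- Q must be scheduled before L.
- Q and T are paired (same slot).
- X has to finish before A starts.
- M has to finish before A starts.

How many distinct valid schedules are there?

15

Splitting on M: it can be 1 (2), 2 (7), 3 (6). Listing each branch's schedules as (Q, A, L, T, X):
M=1: (2,4,3,2,3) (2,4,4,2,3) — 2.
M=2: (1,3,3,1,2) (1,3,4,1,2) (1,4,2,1,3) (1,4,3,1,2) (1,4,3,1,3) (1,4,4,1,2) (1,4,4,1,3) — 7.
M=3: (1,4,2,1,2) (1,4,2,1,3) (1,4,3,1,2) (1,4,4,1,2) (1,4,4,1,3) (2,4,4,2,3) — 6.
Summing: 2 + 7 + 6 = 15.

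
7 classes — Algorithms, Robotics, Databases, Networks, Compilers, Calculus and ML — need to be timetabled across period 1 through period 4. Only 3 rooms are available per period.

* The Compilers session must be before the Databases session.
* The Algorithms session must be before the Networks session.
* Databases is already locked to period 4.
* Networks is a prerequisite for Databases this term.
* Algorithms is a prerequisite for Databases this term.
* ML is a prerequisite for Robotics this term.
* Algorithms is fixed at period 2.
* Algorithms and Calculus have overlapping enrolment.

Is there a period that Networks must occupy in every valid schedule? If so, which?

Algorithms is fixed at period 2 and must come before Networks, so Networks is at least period 3.
Databases is fixed at period 4 and must come after Networks, so Networks is at most period 3.
So Networks must be period 3.

period 3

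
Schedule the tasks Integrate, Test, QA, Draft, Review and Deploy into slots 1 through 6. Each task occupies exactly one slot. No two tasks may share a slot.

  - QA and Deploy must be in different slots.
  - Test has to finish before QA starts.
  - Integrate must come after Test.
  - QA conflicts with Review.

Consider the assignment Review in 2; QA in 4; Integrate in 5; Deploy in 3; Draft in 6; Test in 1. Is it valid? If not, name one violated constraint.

No two tasks may share a slot — holds.
QA conflicts with Review — holds.
QA and Deploy must be in different slots — holds.
Integrate must come after Test — holds.
Test has to finish before QA starts — holds.

Yes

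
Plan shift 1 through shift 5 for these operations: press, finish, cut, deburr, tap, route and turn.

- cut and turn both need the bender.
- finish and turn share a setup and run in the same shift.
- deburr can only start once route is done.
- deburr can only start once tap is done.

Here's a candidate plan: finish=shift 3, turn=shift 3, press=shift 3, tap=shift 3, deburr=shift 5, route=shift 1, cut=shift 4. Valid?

deburr can only start once route is done — holds.
cut and turn both need the bender — holds.
finish and turn share a setup and run in the same shift — holds.
deburr can only start once tap is done — holds.

Yes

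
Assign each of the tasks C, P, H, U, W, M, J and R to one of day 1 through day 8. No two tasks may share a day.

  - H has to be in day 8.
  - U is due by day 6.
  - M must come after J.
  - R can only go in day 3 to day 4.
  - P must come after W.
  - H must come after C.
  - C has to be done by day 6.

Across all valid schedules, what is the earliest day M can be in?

Precedence pushes M to at least day 2.
M at day 2 is achievable: W -> day 6; H -> day 8; C -> day 4; U -> day 5; R -> day 3; P -> day 7; J -> day 1; M -> day 2.

day 2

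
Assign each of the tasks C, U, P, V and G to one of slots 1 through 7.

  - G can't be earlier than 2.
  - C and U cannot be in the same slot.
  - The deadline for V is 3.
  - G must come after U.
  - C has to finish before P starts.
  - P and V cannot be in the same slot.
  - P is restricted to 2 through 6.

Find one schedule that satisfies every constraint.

V -> 1; U -> 2; G -> 3; P -> 2; C -> 1

Checking: C(1) before P(2); U(2) before G(3); C(1) != U(2); P(2) != V(1); G=3 in [2,7]; V=1 in [1,3]; P=2 in [2,6].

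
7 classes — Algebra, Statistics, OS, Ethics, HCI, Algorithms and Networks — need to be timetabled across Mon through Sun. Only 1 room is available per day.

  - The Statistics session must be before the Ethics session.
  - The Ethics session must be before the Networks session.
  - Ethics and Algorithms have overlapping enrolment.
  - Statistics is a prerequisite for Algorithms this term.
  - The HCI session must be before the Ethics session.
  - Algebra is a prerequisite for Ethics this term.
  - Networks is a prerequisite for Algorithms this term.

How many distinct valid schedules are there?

Splitting on Algebra: it can be Mon (12), Tue (12), Wed (12), Thu (6). Listing each branch's schedules as (Statistics, OS, Ethics, HCI, Algorithms, Networks):
Algebra=Mon: (Tue,Wed,Fri,Thu,Sun,Sat) (Tue,Thu,Fri,Wed,Sun,Sat) (Tue,Fri,Thu,Wed,Sun,Sat) (Tue,Sat,Thu,Wed,Sun,Fri) (Tue,Sun,Thu,Wed,Sat,Fri) (Wed,Tue,Fri,Thu,Sun,Sat) (Wed,Thu,Fri,Tue,Sun,Sat) (Wed,Fri,Thu,Tue,Sun,Sat) (Wed,Sat,Thu,Tue,Sun,Fri) (Wed,Sun,Thu,Tue,Sat,Fri) (Thu,Tue,Fri,Wed,Sun,Sat) (Thu,Wed,Fri,Tue,Sun,Sat) — 12.
Algebra=Tue: (Mon,Wed,Fri,Thu,Sun,Sat) (Mon,Thu,Fri,Wed,Sun,Sat) (Mon,Fri,Thu,Wed,Sun,Sat) (Mon,Sat,Thu,Wed,Sun,Fri) (Mon,Sun,Thu,Wed,Sat,Fri) (Wed,Mon,Fri,Thu,Sun,Sat) (Wed,Thu,Fri,Mon,Sun,Sat) (Wed,Fri,Thu,Mon,Sun,Sat) (Wed,Sat,Thu,Mon,Sun,Fri) (Wed,Sun,Thu,Mon,Sat,Fri) (Thu,Mon,Fri,Wed,Sun,Sat) (Thu,Wed,Fri,Mon,Sun,Sat) — 12.
Algebra=Wed: (Mon,Tue,Fri,Thu,Sun,Sat) (Mon,Thu,Fri,Tue,Sun,Sat) (Mon,Fri,Thu,Tue,Sun,Sat) (Mon,Sat,Thu,Tue,Sun,Fri) (Mon,Sun,Thu,Tue,Sat,Fri) (Tue,Mon,Fri,Thu,Sun,Sat) (Tue,Thu,Fri,Mon,Sun,Sat) (Tue,Fri,Thu,Mon,Sun,Sat) (Tue,Sat,Thu,Mon,Sun,Fri) (Tue,Sun,Thu,Mon,Sat,Fri) (Thu,Mon,Fri,Tue,Sun,Sat) (Thu,Tue,Fri,Mon,Sun,Sat) — 12.
Algebra=Thu: (Mon,Tue,Fri,Wed,Sun,Sat) (Mon,Wed,Fri,Tue,Sun,Sat) (Tue,Mon,Fri,Wed,Sun,Sat) (Tue,Wed,Fri,Mon,Sun,Sat) (Wed,Mon,Fri,Tue,Sun,Sat) (Wed,Tue,Fri,Mon,Sun,Sat) — 6.
Summing: 12 + 12 + 12 + 6 = 42.

42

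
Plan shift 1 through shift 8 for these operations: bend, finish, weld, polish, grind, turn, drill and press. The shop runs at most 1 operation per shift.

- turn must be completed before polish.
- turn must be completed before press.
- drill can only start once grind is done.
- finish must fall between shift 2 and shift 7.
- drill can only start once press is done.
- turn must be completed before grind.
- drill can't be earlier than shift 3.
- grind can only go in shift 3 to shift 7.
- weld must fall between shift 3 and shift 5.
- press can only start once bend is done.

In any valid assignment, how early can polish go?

Precedence pushes polish to at least shift 2.
polish at shift 2 is achievable: bend=shift 6; polish=shift 2; grind=shift 4; press=shift 7; finish=shift 5; weld=shift 3; turn=shift 1; drill=shift 8.

shift 2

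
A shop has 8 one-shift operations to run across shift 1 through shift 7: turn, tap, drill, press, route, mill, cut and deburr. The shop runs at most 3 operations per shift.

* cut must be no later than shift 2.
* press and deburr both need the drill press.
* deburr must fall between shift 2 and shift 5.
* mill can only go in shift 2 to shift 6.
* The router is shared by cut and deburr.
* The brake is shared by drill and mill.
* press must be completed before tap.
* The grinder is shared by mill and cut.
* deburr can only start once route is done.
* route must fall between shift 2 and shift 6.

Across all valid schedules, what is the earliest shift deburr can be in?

shift 3

Deburr is available from shift 2; precedence pushes deburr to at least shift 3; deburr's own window allows nothing later than shift 5.
deburr at shift 3 is achievable: cut=shift 1; tap=shift 2; mill=shift 2; turn=shift 1; deburr=shift 3; route=shift 2; press=shift 1; drill=shift 3.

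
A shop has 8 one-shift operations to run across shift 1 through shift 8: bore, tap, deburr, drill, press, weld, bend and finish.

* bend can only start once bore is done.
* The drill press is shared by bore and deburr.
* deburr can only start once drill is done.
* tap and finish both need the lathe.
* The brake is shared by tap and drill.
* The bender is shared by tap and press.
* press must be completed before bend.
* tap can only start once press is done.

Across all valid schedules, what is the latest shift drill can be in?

Downstream work caps drill at shift 7.
drill at shift 7 is achievable: tap in shift 2; deburr in shift 8; bend in shift 2; finish in shift 1; bore in shift 1; press in shift 1; weld in shift 1; drill in shift 7.

shift 7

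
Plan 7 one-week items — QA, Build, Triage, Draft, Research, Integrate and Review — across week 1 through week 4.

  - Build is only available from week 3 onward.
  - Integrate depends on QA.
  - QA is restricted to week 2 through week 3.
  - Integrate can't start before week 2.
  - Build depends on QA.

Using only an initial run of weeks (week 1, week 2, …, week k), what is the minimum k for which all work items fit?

The precedence chain requires at least 2 distinct weeks.
Build can't be placed before week 3, so the schedule must run through at least week 3.
3 works (last occupied week: week 3): for example Build=week 3; Triage=week 1; Review=week 1; QA=week 2; Research=week 1; Integrate=week 3; Draft=week 1.

3 weeks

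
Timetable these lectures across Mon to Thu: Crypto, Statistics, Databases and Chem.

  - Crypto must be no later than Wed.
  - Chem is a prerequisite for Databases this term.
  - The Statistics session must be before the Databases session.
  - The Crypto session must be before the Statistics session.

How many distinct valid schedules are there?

Splitting on Crypto: it can be Mon (8), Tue (3). Listing each branch's schedules as (Statistics, Databases, Chem):
Crypto=Mon: (Tue,Wed,Mon) (Tue,Wed,Tue) (Tue,Thu,Mon) (Tue,Thu,Tue) (Tue,Thu,Wed) (Wed,Thu,Mon) (Wed,Thu,Tue) (Wed,Thu,Wed) — 8.
Crypto=Tue: (Wed,Thu,Mon) (Wed,Thu,Tue) (Wed,Thu,Wed) — 3.
Summing: 8 + 3 = 11.

11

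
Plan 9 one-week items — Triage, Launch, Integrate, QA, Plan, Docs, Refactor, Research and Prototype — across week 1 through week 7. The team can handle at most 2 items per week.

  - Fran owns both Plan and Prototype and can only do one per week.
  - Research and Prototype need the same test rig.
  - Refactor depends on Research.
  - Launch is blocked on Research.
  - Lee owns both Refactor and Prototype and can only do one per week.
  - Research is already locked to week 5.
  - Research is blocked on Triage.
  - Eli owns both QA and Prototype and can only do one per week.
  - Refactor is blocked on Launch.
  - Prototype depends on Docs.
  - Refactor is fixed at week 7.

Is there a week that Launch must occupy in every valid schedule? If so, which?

week 6

Research is fixed at week 5 and must come before Launch, so Launch is at least week 6.
Refactor is fixed at week 7 and must come after Launch, so Launch is at most week 6.
So Launch must be week 6.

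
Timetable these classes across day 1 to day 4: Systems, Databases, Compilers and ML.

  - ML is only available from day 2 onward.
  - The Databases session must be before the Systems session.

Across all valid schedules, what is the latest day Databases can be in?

day 3

Downstream work caps Databases at day 3.
Databases at day 3 is achievable: Compilers=day 1; ML=day 2; Databases=day 3; Systems=day 4.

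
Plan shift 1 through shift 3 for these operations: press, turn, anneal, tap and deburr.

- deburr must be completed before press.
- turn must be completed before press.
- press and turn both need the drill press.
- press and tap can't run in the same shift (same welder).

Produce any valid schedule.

anneal in shift 1, tap in shift 1, turn in shift 1, deburr in shift 1, press in shift 2

Checking: deburr(shift 1) before press(shift 2); turn(shift 1) before press(shift 2); press(shift 2) != tap(shift 1); press(shift 2) != turn(shift 1).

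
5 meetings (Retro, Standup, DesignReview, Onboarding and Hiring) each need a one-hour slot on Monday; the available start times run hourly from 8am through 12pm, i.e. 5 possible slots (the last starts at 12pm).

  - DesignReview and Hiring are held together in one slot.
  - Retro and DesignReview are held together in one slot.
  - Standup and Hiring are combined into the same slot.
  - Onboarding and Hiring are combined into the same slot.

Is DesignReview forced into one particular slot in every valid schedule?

DesignReview can be 8am (e.g. Standup in 8am; Hiring in 8am; Retro in 8am; Onboarding in 8am; DesignReview in 8am) or 9am (e.g. Onboarding=9am, Retro=9am, Hiring=9am, Standup=9am, DesignReview=9am).

No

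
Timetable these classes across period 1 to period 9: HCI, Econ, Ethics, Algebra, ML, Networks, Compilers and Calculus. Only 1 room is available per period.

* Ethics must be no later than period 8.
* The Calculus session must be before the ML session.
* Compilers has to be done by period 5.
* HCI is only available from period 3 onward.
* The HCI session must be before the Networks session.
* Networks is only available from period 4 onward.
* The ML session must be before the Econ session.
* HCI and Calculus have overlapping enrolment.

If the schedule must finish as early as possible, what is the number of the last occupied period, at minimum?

period 8

The precedence chain requires at least 3 distinct periods.
With at most 1 per period and 8 classes, at least 8 periods are needed.
Networks can't be placed before period 4, so the schedule must run through at least period 4.
8 works (last occupied period: period 8): for example Econ -> period 6; Ethics -> period 7; ML -> period 5; Networks -> period 4; Algebra -> period 8; HCI -> period 3; Calculus -> period 2; Compilers -> period 1.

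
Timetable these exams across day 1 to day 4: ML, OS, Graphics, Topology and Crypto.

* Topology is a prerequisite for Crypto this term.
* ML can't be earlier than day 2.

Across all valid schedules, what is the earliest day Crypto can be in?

day 2

Precedence pushes Crypto to at least day 2.
Crypto at day 2 is achievable: Crypto -> day 2, ML -> day 2, Graphics -> day 1, OS -> day 1, Topology -> day 1.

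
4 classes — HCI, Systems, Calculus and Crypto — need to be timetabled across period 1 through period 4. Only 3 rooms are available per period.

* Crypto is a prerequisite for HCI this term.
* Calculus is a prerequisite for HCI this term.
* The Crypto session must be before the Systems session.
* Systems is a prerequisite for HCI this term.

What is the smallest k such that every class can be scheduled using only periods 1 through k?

The precedence chain requires at least 3 distinct periods.
With at most 3 per period and 4 classes, at least 2 periods are needed.
3 works (last occupied period: period 3): for example Calculus -> period 1, Crypto -> period 1, Systems -> period 2, HCI -> period 3.

3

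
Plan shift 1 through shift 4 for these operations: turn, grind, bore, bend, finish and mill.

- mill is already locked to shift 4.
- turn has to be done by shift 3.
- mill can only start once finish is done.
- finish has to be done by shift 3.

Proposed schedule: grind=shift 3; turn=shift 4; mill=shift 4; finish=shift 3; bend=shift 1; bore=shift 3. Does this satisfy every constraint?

No. turn has to be done by shift 3 is not satisfied.

turn has to be done by shift 3 — violated.
mill is already locked to shift 4 — holds.
finish has to be done by shift 3 — holds.
mill can only start once finish is done — holds.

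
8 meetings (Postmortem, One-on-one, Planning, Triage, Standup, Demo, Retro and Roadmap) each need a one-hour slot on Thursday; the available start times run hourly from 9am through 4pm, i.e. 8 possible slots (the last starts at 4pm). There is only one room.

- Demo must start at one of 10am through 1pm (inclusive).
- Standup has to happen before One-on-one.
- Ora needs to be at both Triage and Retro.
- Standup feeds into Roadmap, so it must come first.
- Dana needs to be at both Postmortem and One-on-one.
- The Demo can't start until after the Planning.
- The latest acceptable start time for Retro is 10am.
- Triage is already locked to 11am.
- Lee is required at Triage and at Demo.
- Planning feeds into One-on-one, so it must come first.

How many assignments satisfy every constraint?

Splitting on One-on-one: it can be 2pm (12), 3pm (18), 4pm (18). Listing each branch's schedules as (Postmortem, Planning, Triage, Standup, Demo, Retro, Roadmap):
One-on-one=2pm: (3pm,9am,11am,12pm,1pm,10am,4pm) (3pm,9am,11am,1pm,12pm,10am,4pm) (3pm,10am,11am,12pm,1pm,9am,4pm) (3pm,10am,11am,1pm,12pm,9am,4pm) (3pm,12pm,11am,9am,1pm,10am,4pm) (3pm,12pm,11am,10am,1pm,9am,4pm) (4pm,9am,11am,12pm,1pm,10am,3pm) (4pm,9am,11am,1pm,12pm,10am,3pm) (4pm,10am,11am,12pm,1pm,9am,3pm) (4pm,10am,11am,1pm,12pm,9am,3pm) (4pm,12pm,11am,9am,1pm,10am,3pm) (4pm,12pm,11am,10am,1pm,9am,3pm) — 12.
One-on-one=3pm: (9am,12pm,11am,2pm,1pm,10am,4pm) (10am,12pm,11am,2pm,1pm,9am,4pm) (12pm,9am,11am,2pm,1pm,10am,4pm) (12pm,10am,11am,2pm,1pm,9am,4pm) (1pm,9am,11am,2pm,12pm,10am,4pm) (1pm,10am,11am,2pm,12pm,9am,4pm) (2pm,9am,11am,12pm,1pm,10am,4pm) (2pm,9am,11am,1pm,12pm,10am,4pm) (2pm,10am,11am,12pm,1pm,9am,4pm) (2pm,10am,11am,1pm,12pm,9am,4pm) (2pm,12pm,11am,9am,1pm,10am,4pm) (2pm,12pm,11am,10am,1pm,9am,4pm) (4pm,9am,11am,12pm,1pm,10am,2pm) (4pm,9am,11am,1pm,12pm,10am,2pm) (4pm,10am,11am,12pm,1pm,9am,2pm) (4pm,10am,11am,1pm,12pm,9am,2pm) (4pm,12pm,11am,9am,1pm,10am,2pm) (4pm,12pm,11am,10am,1pm,9am,2pm) — 18.
One-on-one=4pm: (9am,12pm,11am,2pm,1pm,10am,3pm) (10am,12pm,11am,2pm,1pm,9am,3pm) (12pm,9am,11am,2pm,1pm,10am,3pm) (12pm,10am,11am,2pm,1pm,9am,3pm) (1pm,9am,11am,2pm,12pm,10am,3pm) (1pm,10am,11am,2pm,12pm,9am,3pm) (2pm,9am,11am,12pm,1pm,10am,3pm) (2pm,9am,11am,1pm,12pm,10am,3pm) (2pm,10am,11am,12pm,1pm,9am,3pm) (2pm,10am,11am,1pm,12pm,9am,3pm) (2pm,12pm,11am,9am,1pm,10am,3pm) (2pm,12pm,11am,10am,1pm,9am,3pm) (3pm,9am,11am,12pm,1pm,10am,2pm) (3pm,9am,11am,1pm,12pm,10am,2pm) (3pm,10am,11am,12pm,1pm,9am,2pm) (3pm,10am,11am,1pm,12pm,9am,2pm) (3pm,12pm,11am,9am,1pm,10am,2pm) (3pm,12pm,11am,10am,1pm,9am,2pm) — 18.
Summing: 12 + 18 + 18 = 48.

48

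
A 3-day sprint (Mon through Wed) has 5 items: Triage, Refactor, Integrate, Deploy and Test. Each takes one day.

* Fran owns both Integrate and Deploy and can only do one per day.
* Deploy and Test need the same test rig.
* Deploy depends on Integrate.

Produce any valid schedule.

Test=Mon; Integrate=Mon; Triage=Mon; Refactor=Mon; Deploy=Tue

Checking: Integrate(Mon) before Deploy(Tue); Deploy(Tue) != Test(Mon); Integrate(Mon) != Deploy(Tue).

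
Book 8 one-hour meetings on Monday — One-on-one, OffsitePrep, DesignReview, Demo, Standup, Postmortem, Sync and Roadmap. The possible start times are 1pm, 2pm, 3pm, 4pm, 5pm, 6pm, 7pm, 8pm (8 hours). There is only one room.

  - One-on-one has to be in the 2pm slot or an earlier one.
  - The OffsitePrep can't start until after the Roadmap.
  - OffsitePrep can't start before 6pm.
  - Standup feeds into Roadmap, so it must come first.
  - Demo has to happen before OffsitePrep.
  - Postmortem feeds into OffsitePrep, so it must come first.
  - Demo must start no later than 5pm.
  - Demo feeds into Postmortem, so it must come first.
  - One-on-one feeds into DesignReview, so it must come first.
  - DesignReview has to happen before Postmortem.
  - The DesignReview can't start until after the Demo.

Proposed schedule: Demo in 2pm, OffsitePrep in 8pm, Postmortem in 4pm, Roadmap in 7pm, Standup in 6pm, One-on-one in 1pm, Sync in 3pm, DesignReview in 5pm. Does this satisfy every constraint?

One-on-one feeds into DesignReview, so it must come first — holds.
There is only one room — holds.
OffsitePrep can't start before 6pm — holds.
The OffsitePrep can't start until after the Roadmap — holds.
DesignReview has to happen before Postmortem — violated.
Postmortem feeds into OffsitePrep, so it must come first — holds.
Demo feeds into Postmortem, so it must come first — holds.
One-on-one has to be in the 2pm slot or an earlier one — holds.
Demo must start no later than 5pm — holds.
Standup feeds into Roadmap, so it must come first — holds.
The DesignReview can't start until after the Demo — holds.
Demo has to happen before OffsitePrep — holds.

No. DesignReview has to happen before Postmortem is not satisfied.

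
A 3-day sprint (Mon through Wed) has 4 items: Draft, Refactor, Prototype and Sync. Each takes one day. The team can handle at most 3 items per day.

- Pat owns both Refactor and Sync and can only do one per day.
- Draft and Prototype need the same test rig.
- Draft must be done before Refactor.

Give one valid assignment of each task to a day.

Sync in Mon, Draft in Mon, Refactor in Tue, Prototype in Tue

Checking: Draft(Mon) before Refactor(Tue); Draft(Mon) != Prototype(Tue); Refactor(Tue) != Sync(Mon); max 2 per day (cap 3).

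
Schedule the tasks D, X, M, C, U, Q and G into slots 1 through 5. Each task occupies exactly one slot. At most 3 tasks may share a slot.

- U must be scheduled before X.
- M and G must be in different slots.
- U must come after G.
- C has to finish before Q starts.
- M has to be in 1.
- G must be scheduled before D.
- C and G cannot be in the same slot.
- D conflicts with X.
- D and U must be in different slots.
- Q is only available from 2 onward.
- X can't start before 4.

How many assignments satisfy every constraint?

21

Splitting on D: it can be 3 (7), 4 (7), 5 (7). Listing each branch's schedules as (X, M, C, U, Q, G):
D=3: (5,1,1,4,2,2) (5,1,1,4,3,2) (5,1,1,4,4,2) (5,1,1,4,5,2) (5,1,3,4,4,2) (5,1,3,4,5,2) (5,1,4,4,5,2) — 7.
D=4: (5,1,1,3,2,2) (5,1,1,3,3,2) (5,1,1,3,4,2) (5,1,1,3,5,2) (5,1,3,3,4,2) (5,1,3,3,5,2) (5,1,4,3,5,2) — 7.
D=5: (4,1,1,3,2,2) (4,1,1,3,3,2) (4,1,1,3,4,2) (4,1,1,3,5,2) (4,1,3,3,4,2) (4,1,3,3,5,2) (4,1,4,3,5,2) — 7.
Summing: 7 + 7 + 7 = 21.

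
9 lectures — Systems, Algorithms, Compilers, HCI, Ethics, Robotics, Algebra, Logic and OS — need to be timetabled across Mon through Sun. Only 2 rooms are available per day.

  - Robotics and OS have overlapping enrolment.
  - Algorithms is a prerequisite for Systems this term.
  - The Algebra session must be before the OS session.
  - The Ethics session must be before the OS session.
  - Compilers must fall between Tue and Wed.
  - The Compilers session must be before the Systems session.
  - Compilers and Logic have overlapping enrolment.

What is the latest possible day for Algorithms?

Downstream work caps Algorithms at Sat.
Algorithms at Sat is achievable: Algebra=Mon, Systems=Sun, HCI=Wed, Logic=Thu, Compilers=Tue, Algorithms=Sat, Ethics=Mon, OS=Tue, Robotics=Wed.

Sat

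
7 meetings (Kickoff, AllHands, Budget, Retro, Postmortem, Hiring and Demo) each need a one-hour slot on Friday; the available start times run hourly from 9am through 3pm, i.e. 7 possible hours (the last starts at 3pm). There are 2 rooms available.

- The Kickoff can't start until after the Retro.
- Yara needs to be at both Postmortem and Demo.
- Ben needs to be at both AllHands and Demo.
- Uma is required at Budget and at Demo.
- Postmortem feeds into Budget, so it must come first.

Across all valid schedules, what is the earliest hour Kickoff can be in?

Precedence pushes Kickoff to at least 10am.
Kickoff at 10am is achievable: Demo in 12pm; Kickoff in 10am; Retro in 9am; Budget in 10am; Postmortem in 9am; Hiring in 11am; AllHands in 11am.

10am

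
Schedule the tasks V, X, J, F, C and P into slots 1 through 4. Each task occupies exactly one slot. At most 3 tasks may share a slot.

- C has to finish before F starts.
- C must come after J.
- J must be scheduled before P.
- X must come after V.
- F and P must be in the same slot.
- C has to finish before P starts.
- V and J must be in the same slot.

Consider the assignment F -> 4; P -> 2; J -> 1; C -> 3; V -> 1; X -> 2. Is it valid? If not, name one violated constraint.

F and P must be in the same slot — violated.
J must be scheduled before P — holds.
At most 3 tasks may share a slot — holds.
C must come after J — holds.
C has to finish before F starts — holds.
X must come after V — holds.
V and J must be in the same slot — holds.
C has to finish before P starts — violated.

No. F and P must be in the same slot is not satisfied.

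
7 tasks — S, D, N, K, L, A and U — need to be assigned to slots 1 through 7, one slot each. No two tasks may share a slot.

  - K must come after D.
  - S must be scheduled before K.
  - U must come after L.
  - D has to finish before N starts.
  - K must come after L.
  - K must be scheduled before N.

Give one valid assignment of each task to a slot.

U -> 6; L -> 2; N -> 5; D -> 1; A -> 7; K -> 4; S -> 3

Checking: D(1) before N(5); S(3) before K(4); L(2) before U(6); L(2) before K(4); D(1) before K(4); K(4) before N(5); max 1 per slot (cap 1).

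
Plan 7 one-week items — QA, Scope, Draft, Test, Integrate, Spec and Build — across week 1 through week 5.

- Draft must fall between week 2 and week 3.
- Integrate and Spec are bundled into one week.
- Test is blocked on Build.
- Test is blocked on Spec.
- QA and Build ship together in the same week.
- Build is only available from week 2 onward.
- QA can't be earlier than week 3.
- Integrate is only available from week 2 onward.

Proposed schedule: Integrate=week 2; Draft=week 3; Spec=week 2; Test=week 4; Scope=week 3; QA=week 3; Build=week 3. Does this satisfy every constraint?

Integrate is only available from week 2 onward — holds.
Build is only available from week 2 onward — holds.
Integrate and Spec are bundled into one week — holds.
Test is blocked on Spec — holds.
QA can't be earlier than week 3 — holds.
Draft must fall between week 2 and week 3 — holds.
QA and Build ship together in the same week — holds.
Test is blocked on Build — holds.

Yes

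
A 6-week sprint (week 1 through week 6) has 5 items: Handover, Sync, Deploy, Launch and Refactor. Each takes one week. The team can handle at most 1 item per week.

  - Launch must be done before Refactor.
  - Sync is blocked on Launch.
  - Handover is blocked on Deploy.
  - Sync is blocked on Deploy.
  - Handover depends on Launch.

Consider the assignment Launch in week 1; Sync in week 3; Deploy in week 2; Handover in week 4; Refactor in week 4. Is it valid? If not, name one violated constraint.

No — it violates: The team can handle at most 1 item per week

Sync is blocked on Launch — holds.
Sync is blocked on Deploy — holds.
Launch must be done before Refactor — holds.
Handover is blocked on Deploy — holds.
Handover depends on Launch — holds.
The team can handle at most 1 item per week — violated.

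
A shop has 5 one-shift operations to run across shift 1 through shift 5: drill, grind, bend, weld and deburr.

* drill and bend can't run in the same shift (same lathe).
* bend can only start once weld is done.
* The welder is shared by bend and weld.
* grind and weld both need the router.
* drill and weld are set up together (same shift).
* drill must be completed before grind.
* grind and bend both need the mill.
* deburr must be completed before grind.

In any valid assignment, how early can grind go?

Precedence pushes grind to at least shift 2.
grind at shift 2 is achievable: drill=shift 1; grind=shift 2; deburr=shift 1; bend=shift 3; weld=shift 1.

shift 2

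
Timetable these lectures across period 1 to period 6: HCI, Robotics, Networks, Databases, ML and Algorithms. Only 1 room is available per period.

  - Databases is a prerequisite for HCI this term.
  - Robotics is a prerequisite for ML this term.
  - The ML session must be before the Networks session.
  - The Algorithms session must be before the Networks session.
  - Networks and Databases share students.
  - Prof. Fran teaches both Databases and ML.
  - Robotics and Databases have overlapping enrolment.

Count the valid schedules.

45

Splitting on HCI: it can be period 2 (3), period 3 (6), period 4 (9), period 5 (12), period 6 (15). Listing each branch's schedules as (Robotics, Networks, Databases, ML, Algorithms) by period number:
HCI=period 2: (3,6,1,4,5) (3,6,1,5,4) (4,6,1,5,3) — 3.
HCI=period 3: (1,6,2,4,5) (1,6,2,5,4) (2,6,1,4,5) (2,6,1,5,4) (4,6,1,5,2) (4,6,2,5,1) — 6.
HCI=period 4: (1,6,2,3,5) (1,6,2,5,3) (1,6,3,2,5) (1,6,3,5,2) (2,6,1,3,5) (2,6,1,5,3) (2,6,3,5,1) (3,6,1,5,2) (3,6,2,5,1) — 9.
HCI=period 5: (1,6,2,3,4) (1,6,2,4,3) (1,6,3,2,4) (1,6,3,4,2) (1,6,4,2,3) (1,6,4,3,2) (2,6,1,3,4) (2,6,1,4,3) (2,6,3,4,1) (2,6,4,3,1) (3,6,1,4,2) (3,6,2,4,1) — 12.
HCI=period 6: (1,4,5,2,3) (1,4,5,3,2) (1,5,2,3,4) (1,5,2,4,3) (1,5,3,2,4) (1,5,3,4,2) (1,5,4,2,3) (1,5,4,3,2) (2,4,5,3,1) (2,5,1,3,4) (2,5,1,4,3) (2,5,3,4,1) (2,5,4,3,1) (3,5,1,4,2) (3,5,2,4,1) — 15.
Summing: 3 + 6 + 9 + 12 + 15 = 45.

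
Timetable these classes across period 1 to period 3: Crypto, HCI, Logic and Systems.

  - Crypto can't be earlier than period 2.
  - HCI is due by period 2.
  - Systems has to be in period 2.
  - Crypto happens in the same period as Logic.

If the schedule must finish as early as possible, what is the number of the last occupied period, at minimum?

2

Crypto can't be placed before period 2, so the schedule must run through at least period 2.
2 works (last occupied period: period 2): for example Systems=period 2, Crypto=period 2, HCI=period 1, Logic=period 2.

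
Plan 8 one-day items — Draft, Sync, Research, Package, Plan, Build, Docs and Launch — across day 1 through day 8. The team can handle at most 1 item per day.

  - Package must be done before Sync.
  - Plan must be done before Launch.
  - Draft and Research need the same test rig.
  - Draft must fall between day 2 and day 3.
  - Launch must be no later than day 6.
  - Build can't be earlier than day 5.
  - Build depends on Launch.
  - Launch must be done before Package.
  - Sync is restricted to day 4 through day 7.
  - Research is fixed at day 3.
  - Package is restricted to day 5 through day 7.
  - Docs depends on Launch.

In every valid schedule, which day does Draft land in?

day 2

Draft's window is day 2–day 3.
Research is fixed at day 3, and Draft can't share a day with Research.
So Draft must be day 2.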